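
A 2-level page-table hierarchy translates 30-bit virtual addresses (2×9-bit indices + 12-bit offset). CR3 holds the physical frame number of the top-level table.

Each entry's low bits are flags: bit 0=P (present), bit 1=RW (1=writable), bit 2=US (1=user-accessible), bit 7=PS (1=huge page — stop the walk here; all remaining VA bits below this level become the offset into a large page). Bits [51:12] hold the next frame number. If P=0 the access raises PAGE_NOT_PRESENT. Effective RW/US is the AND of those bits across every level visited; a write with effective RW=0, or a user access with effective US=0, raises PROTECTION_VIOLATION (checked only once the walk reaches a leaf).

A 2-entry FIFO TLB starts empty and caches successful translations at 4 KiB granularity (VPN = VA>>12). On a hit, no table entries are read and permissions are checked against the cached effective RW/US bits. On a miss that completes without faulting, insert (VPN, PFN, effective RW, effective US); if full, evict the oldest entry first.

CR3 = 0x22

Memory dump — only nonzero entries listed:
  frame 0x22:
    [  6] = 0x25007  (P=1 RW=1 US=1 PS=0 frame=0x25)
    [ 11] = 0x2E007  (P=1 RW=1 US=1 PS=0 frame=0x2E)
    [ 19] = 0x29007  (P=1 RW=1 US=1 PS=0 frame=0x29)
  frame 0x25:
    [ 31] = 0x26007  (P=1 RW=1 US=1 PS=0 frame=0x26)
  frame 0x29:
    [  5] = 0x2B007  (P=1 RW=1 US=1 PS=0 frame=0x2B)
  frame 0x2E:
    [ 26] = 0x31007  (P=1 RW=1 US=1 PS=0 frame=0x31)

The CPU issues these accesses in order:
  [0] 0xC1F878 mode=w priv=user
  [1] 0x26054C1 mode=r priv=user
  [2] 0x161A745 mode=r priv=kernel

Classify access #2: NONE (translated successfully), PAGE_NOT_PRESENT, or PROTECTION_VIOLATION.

Trace:
#0 VA=0xC1F878 (w,user):
  L0 @0x22[6] → 0x25007  P=1,RW=1,US=1,PS=0
  L1 @0x25[31] → 0x26007  P=1,RW=1,US=1,PS=0
  → PA=0x26878  (2 entries read)
#1 VA=0x26054C1 (r,user):
  L0 @0x22[19] → 0x29007  P=1,RW=1,US=1,PS=0
  L1 @0x29[5] → 0x2B007  P=1,RW=1,US=1,PS=0
  → PA=0x2B4C1  (2 entries read)
#2 VA=0x161A745 (r,kernel):
  L0 @0x22[11] → 0x2E007  P=1,RW=1,US=1,PS=0
  L1 @0x2E[26] → 0x31007  P=1,RW=1,US=1,PS=0
  → PA=0x31745  (2 entries read)

Access #2 fault: NONE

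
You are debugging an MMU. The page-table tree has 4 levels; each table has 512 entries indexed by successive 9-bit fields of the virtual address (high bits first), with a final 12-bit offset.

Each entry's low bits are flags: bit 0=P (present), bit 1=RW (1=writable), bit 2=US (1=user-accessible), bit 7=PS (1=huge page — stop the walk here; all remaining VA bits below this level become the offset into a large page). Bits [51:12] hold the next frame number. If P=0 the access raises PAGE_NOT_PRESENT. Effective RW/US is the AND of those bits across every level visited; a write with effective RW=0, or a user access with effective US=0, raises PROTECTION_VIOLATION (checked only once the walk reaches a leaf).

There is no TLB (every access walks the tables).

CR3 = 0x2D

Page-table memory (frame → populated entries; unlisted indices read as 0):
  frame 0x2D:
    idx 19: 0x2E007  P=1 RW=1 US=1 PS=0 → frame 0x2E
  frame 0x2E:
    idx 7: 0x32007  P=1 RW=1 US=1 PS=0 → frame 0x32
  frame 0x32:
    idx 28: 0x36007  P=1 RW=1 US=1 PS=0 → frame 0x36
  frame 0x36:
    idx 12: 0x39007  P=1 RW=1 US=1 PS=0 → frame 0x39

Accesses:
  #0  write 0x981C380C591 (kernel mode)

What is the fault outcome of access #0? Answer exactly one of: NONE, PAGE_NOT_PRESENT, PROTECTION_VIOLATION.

Per-access translation:
#0 VA=0x981C380C591 (w,kernel):
  lvl0: tbl 0x2D, slot 19 ⇒ 0x2E007 (P1/RW1/US1/PS0)
  lvl1: tbl 0x2E, slot 7 ⇒ 0x32007 (P1/RW1/US1/PS0)
  lvl2: tbl 0x32, slot 28 ⇒ 0x36007 (P1/RW1/US1/PS0)
  lvl3: tbl 0x36, slot 12 ⇒ 0x39007 (P1/RW1/US1/PS0)
  ⇒ phys 0x39591  [4 reads]

Access #0 fault: NONE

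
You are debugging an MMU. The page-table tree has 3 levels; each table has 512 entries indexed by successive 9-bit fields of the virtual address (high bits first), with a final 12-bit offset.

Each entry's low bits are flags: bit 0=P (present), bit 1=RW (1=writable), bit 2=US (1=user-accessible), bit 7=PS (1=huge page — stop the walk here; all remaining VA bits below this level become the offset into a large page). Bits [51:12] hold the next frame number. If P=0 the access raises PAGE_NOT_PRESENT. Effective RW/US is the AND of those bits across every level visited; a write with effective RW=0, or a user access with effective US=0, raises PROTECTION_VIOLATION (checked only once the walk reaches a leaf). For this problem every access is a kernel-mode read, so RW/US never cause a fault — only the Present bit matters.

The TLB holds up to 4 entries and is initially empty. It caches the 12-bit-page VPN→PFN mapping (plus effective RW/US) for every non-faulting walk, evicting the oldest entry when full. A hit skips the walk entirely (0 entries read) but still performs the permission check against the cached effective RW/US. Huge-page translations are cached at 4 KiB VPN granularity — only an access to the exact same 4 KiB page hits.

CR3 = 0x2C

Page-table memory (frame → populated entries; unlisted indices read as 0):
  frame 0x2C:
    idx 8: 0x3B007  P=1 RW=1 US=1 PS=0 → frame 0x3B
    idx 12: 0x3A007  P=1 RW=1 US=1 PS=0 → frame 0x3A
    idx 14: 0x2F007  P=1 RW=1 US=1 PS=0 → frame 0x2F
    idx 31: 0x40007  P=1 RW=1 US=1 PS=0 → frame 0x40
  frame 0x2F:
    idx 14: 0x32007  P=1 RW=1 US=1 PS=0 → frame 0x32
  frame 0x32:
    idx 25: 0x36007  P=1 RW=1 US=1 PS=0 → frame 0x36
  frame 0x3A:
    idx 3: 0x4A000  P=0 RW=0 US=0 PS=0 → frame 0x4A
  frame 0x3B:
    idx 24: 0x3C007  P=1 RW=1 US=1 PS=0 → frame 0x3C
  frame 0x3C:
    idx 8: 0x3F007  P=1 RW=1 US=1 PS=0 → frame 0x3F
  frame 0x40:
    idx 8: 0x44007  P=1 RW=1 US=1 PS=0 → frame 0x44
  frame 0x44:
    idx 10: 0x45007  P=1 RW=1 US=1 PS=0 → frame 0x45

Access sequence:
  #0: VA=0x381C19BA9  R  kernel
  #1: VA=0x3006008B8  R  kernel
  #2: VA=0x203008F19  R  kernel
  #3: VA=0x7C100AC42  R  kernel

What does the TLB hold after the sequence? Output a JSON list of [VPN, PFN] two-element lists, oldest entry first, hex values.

Walk each access:
#0 VA=0x381C19BA9 (r,kernel):
  L0 @0x2C[14] → 0x2F007  P=1,RW=1,US=1,PS=0
  L1 @0x2F[14] → 0x32007  P=1,RW=1,US=1,PS=0
  L2 @0x32[25] → 0x36007  P=1,RW=1,US=1,PS=0
  ✓ 0x36BA9  — 3 lookups
#1 VA=0x3006008B8 (r,kernel):
  L0 @0x2C[12] → 0x3A007  P=1,RW=1,US=1,PS=0
  L1 @0x3A[3] → 0x4A000  P=0,RW=0,US=0,PS=0
  ✗ PAGE_NOT_PRESENT  [2 reads]
#2 VA=0x203008F19 (r,kernel):
  L0 @0x2C[8] → 0x3B007  P=1,RW=1,US=1,PS=0
  L1 @0x3B[24] → 0x3C007  P=1,RW=1,US=1,PS=0
  L2 @0x3C[8] → 0x3F007  P=1,RW=1,US=1,PS=0
  ✓ 0x3FF19  — 3 lookups
#3 VA=0x7C100AC42 (r,kernel):
  L0 @0x2C[31] → 0x40007  P=1,RW=1,US=1,PS=0
  L1 @0x40[8] → 0x44007  P=1,RW=1,US=1,PS=0
  L2 @0x44[10] → 0x45007  P=1,RW=1,US=1,PS=0
  ✓ 0x45C42  — 3 lookups

TLB: [["0x381C19", "0x36"], ["0x203008", "0x3F"], ["0x7C100A", "0x45"]]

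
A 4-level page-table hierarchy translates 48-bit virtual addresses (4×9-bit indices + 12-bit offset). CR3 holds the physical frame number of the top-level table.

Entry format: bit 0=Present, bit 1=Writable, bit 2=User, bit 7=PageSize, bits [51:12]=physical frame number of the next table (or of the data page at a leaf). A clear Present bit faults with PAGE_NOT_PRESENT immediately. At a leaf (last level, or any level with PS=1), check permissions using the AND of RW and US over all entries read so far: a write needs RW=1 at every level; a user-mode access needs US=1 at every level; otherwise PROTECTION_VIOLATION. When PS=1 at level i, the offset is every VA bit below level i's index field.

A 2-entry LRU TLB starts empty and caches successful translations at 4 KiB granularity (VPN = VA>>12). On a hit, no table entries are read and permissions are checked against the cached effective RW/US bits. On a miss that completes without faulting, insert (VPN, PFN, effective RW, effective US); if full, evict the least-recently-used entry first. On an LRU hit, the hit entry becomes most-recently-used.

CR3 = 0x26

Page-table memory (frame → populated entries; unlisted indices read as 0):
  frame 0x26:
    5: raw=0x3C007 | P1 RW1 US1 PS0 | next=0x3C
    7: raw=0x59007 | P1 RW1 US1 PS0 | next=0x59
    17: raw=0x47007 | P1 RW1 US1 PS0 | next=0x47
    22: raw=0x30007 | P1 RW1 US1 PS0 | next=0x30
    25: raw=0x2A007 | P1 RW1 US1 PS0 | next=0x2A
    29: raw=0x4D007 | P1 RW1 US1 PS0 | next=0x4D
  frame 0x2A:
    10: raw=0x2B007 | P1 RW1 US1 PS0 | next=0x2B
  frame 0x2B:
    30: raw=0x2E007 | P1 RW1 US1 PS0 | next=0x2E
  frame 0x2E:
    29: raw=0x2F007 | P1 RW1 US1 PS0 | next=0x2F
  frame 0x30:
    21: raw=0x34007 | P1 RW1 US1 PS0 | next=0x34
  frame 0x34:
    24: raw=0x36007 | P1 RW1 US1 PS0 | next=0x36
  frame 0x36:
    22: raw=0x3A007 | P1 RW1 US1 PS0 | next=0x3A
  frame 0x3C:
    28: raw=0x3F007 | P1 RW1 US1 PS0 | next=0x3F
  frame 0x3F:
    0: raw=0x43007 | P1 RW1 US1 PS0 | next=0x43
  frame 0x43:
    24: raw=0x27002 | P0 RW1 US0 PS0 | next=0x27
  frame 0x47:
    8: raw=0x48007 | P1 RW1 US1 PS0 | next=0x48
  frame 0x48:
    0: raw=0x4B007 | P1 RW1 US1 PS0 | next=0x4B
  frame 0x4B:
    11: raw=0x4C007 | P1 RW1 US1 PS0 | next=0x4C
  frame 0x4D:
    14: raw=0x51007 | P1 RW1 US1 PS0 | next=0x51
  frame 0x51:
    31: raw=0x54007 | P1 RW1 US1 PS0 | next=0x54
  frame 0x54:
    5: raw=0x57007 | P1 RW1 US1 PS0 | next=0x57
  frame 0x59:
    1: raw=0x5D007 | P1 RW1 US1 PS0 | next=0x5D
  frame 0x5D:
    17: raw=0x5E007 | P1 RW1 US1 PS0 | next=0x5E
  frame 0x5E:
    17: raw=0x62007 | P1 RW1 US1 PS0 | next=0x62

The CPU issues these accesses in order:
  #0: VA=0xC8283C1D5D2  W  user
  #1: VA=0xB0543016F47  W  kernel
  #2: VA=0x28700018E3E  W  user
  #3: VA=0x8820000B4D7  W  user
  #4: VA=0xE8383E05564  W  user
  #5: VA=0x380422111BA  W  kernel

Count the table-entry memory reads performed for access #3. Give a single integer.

Per-access translation:
#0 VA=0xC8283C1D5D2 (w,user):
  L0: frame=0x26 idx=25 entry=0x2A007 [P=1 RW=1 US=1 PS=0]
  L1: frame=0x2A idx=10 entry=0x2B007 [P=1 RW=1 US=1 PS=0]
  L2: frame=0x2B idx=30 entry=0x2E007 [P=1 RW=1 US=1 PS=0]
  L3: frame=0x2E idx=29 entry=0x2F007 [P=1 RW=1 US=1 PS=0]
  ✓ 0x2F5D2  — 4 lookups
#1 VA=0xB0543016F47 (w,kernel):
  L0: frame=0x26 idx=22 entry=0x30007 [P=1 RW=1 US=1 PS=0]
  L1: frame=0x30 idx=21 entry=0x34007 [P=1 RW=1 US=1 PS=0]
  L2: frame=0x34 idx=24 entry=0x36007 [P=1 RW=1 US=1 PS=0]
  L3: frame=0x36 idx=22 entry=0x3A007 [P=1 RW=1 US=1 PS=0]
  ✓ 0x3AF47  — 4 lookups
#2 VA=0x28700018E3E (w,user):
  L0: frame=0x26 idx=5 entry=0x3C007 [P=1 RW=1 US=1 PS=0]
  L1: frame=0x3C idx=28 entry=0x3F007 [P=1 RW=1 US=1 PS=0]
  L2: frame=0x3F idx=0 entry=0x43007 [P=1 RW=1 US=1 PS=0]
  L3: frame=0x43 idx=24 entry=0x27002 [P=0 RW=1 US=0 PS=0]
  ✗ PAGE_NOT_PRESENT  [4 reads]
#3 VA=0x8820000B4D7 (w,user):
  L0: frame=0x26 idx=17 entry=0x47007 [P=1 RW=1 US=1 PS=0]
  L1: frame=0x47 idx=8 entry=0x48007 [P=1 RW=1 US=1 PS=0]
  L2: frame=0x48 idx=0 entry=0x4B007 [P=1 RW=1 US=1 PS=0]
  L3: frame=0x4B idx=11 entry=0x4C007 [P=1 RW=1 US=1 PS=0]
  ✓ 0x4C4D7  — 4 lookups
#4 VA=0xE8383E05564 (w,user):
  L0: frame=0x26 idx=29 entry=0x4D007 [P=1 RW=1 US=1 PS=0]
  L1: frame=0x4D idx=14 entry=0x51007 [P=1 RW=1 US=1 PS=0]
  L2: frame=0x51 idx=31 entry=0x54007 [P=1 RW=1 US=1 PS=0]
  L3: frame=0x54 idx=5 entry=0x57007 [P=1 RW=1 US=1 PS=0]
  ✓ 0x57564  — 4 lookups
#5 VA=0x380422111BA (w,kernel):
  L0: frame=0x26 idx=7 entry=0x59007 [P=1 RW=1 US=1 PS=0]
  L1: frame=0x59 idx=1 entry=0x5D007 [P=1 RW=1 US=1 PS=0]
  L2: frame=0x5D idx=17 entry=0x5E007 [P=1 RW=1 US=1 PS=0]
  L3: frame=0x5E idx=17 entry=0x62007 [P=1 RW=1 US=1 PS=0]
  ✓ 0x621BA  — 4 lookups

Entries read for #3: 4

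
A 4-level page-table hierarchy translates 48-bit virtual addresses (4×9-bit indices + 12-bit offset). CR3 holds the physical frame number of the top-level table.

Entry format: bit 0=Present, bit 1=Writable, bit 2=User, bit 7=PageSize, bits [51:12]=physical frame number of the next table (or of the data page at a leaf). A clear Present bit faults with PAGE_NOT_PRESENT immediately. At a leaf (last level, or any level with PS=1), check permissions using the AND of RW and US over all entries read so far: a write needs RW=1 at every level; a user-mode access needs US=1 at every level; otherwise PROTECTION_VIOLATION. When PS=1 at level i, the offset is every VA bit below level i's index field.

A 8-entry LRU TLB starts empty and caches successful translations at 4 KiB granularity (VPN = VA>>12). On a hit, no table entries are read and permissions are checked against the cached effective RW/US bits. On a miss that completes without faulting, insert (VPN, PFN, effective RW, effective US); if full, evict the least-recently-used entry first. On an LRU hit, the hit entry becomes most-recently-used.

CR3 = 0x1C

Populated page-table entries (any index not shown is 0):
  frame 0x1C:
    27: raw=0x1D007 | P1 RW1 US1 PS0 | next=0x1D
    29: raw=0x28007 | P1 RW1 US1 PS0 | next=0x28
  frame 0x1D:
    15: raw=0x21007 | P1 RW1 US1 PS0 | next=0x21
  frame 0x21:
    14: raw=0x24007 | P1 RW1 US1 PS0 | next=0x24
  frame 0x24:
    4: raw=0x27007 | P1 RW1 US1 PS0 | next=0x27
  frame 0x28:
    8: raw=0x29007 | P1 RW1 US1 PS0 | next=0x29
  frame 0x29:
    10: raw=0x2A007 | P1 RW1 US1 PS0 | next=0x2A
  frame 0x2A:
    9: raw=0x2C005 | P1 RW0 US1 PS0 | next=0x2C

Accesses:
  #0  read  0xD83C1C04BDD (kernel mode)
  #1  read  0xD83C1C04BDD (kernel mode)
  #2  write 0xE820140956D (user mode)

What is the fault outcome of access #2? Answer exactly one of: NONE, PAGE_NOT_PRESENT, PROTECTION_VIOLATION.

Per-access translation:
#0 VA=0xD83C1C04BDD (r,kernel):
  [0] read 0x1C idx=27: raw=0x1D007 flags P=1 W=1 U=1 S=0
  [1] read 0x1D idx=15: raw=0x21007 flags P=1 W=1 U=1 S=0
  [2] read 0x21 idx=14: raw=0x24007 flags P=1 W=1 U=1 S=0
  [3] read 0x24 idx=4: raw=0x27007 flags P=1 W=1 U=1 S=0
  ✓ 0x27BDD  — 4 lookups
#1 VA=0xD83C1C04BDD (r,kernel):
  TLB hit vpn=0xD83C1C04 → PA=0x27BDD
#2 VA=0xE820140956D (w,user):
  [0] read 0x1C idx=29: raw=0x28007 flags P=1 W=1 U=1 S=0
  [1] read 0x28 idx=8: raw=0x29007 flags P=1 W=1 U=1 S=0
  [2] read 0x29 idx=10: raw=0x2A007 flags P=1 W=1 U=1 S=0
  [3] read 0x2A idx=9: raw=0x2C005 flags P=1 W=0 U=1 S=0
  ⇒ fault: PROTECTION_VIOLATION  — 4 lookups

Access #2 fault: PROTECTION_VIOLATION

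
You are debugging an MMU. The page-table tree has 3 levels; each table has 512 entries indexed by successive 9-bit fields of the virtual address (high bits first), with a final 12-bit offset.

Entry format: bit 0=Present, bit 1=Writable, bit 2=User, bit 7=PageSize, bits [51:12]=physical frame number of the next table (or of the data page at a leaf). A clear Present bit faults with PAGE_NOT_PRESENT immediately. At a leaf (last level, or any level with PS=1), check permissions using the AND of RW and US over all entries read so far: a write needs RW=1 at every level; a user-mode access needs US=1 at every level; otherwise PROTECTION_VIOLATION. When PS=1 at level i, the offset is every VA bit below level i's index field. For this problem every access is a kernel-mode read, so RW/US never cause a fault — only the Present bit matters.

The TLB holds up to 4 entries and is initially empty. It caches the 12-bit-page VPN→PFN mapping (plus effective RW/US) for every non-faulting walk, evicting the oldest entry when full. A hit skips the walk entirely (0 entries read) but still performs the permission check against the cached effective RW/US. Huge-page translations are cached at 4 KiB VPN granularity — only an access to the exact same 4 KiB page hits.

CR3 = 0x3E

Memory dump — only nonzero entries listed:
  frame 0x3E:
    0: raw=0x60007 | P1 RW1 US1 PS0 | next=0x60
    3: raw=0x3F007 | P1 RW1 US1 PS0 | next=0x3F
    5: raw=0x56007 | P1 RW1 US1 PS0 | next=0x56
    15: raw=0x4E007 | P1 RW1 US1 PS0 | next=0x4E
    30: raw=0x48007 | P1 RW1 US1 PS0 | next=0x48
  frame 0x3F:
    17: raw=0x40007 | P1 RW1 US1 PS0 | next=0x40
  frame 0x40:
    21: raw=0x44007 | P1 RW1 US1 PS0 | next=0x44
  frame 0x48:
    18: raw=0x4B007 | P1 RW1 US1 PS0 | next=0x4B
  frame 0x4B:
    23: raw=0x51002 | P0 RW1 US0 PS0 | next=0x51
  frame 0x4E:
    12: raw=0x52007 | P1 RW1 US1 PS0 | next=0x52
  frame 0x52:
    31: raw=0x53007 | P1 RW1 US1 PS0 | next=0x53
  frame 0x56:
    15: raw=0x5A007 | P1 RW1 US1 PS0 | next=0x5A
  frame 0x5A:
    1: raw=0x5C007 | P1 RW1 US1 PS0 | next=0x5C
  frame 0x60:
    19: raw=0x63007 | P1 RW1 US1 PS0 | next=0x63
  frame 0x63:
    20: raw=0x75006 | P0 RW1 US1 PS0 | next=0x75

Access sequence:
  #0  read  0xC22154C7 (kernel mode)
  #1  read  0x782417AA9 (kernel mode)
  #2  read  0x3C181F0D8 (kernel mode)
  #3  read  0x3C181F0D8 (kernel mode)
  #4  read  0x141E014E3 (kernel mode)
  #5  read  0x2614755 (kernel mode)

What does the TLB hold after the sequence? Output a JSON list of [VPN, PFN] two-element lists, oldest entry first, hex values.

Walk each access:
#0 VA=0xC22154C7 (r,kernel):
  L0: frame=0x3E idx=3 entry=0x3F007 [P=1 RW=1 US=1 PS=0]
  L1: frame=0x3F idx=17 entry=0x40007 [P=1 RW=1 US=1 PS=0]
  L2: frame=0x40 idx=21 entry=0x44007 [P=1 RW=1 US=1 PS=0]
  → PA=0x444C7  (3 entries read)
#1 VA=0x782417AA9 (r,kernel):
  L0: frame=0x3E idx=30 entry=0x48007 [P=1 RW=1 US=1 PS=0]
  L1: frame=0x48 idx=18 entry=0x4B007 [P=1 RW=1 US=1 PS=0]
  L2: frame=0x4B idx=23 entry=0x51002 [P=0 RW=1 US=0 PS=0]
  ⇒ fault: PAGE_NOT_PRESENT  — 3 lookups
#2 VA=0x3C181F0D8 (r,kernel):
  L0: frame=0x3E idx=15 entry=0x4E007 [P=1 RW=1 US=1 PS=0]
  L1: frame=0x4E idx=12 entry=0x52007 [P=1 RW=1 US=1 PS=0]
  L2: frame=0x52 idx=31 entry=0x53007 [P=1 RW=1 US=1 PS=0]
  → PA=0x530D8  (3 entries read)
#3 VA=0x3C181F0D8 (r,kernel):
  TLB hit vpn=0x3C181F → PA=0x530D8
#4 VA=0x141E014E3 (r,kernel):
  L0: frame=0x3E idx=5 entry=0x56007 [P=1 RW=1 US=1 PS=0]
  L1: frame=0x56 idx=15 entry=0x5A007 [P=1 RW=1 US=1 PS=0]
  L2: frame=0x5A idx=1 entry=0x5C007 [P=1 RW=1 US=1 PS=0]
  → PA=0x5C4E3  (3 entries read)
#5 VA=0x2614755 (r,kernel):
  L0: frame=0x3E idx=0 entry=0x60007 [P=1 RW=1 US=1 PS=0]
  L1: frame=0x60 idx=19 entry=0x63007 [P=1 RW=1 US=1 PS=0]
  L2: frame=0x63 idx=20 entry=0x75006 [P=0 RW=1 US=1 PS=0]
  ⇒ fault: PAGE_NOT_PRESENT  — 3 lookups

TLB: [["0xC2215", "0x44"], ["0x3C181F", "0x53"], ["0x141E01", "0x5C"]]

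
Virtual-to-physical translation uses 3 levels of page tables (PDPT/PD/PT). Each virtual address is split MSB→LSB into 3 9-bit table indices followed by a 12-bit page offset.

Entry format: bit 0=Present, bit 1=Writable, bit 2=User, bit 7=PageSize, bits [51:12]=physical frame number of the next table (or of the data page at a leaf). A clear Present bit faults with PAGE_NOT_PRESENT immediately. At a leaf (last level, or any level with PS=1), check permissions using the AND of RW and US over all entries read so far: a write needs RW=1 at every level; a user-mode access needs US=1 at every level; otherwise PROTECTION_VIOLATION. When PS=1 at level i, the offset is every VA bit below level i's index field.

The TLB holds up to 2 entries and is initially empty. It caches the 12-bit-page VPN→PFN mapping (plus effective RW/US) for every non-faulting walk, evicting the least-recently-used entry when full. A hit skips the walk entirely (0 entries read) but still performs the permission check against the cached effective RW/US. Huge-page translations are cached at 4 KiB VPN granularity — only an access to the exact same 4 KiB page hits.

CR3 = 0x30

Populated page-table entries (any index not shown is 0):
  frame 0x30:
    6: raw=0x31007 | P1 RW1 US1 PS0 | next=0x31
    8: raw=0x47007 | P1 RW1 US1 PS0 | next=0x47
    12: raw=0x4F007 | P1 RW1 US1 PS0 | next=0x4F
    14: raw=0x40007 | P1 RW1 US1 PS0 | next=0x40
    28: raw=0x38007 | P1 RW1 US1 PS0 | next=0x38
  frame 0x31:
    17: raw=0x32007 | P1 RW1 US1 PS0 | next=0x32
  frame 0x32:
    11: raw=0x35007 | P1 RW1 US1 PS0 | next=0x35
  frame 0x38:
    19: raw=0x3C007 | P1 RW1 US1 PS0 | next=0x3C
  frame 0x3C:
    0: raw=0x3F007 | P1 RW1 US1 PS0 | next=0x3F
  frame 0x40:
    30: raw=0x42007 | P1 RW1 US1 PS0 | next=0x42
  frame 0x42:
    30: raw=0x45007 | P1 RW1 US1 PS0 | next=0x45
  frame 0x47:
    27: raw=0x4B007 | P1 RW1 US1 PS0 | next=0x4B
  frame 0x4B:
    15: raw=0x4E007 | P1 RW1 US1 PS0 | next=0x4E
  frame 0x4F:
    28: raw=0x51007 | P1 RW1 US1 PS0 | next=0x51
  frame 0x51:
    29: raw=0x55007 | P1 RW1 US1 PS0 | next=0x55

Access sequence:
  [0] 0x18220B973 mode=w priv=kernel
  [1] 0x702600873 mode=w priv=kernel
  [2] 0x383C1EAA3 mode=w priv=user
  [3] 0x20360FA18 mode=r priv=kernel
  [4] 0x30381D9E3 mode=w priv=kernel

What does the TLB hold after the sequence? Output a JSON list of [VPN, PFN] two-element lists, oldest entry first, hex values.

Per-access translation:
#0 VA=0x18220B973 (w,kernel):
  L0: frame=0x30 idx=6 entry=0x31007 [P=1 RW=1 US=1 PS=0]
  L1: frame=0x31 idx=17 entry=0x32007 [P=1 RW=1 US=1 PS=0]
  L2: frame=0x32 idx=11 entry=0x35007 [P=1 RW=1 US=1 PS=0]
  → PA=0x35973  (3 entries read)
#1 VA=0x702600873 (w,kernel):
  L0: frame=0x30 idx=28 entry=0x38007 [P=1 RW=1 US=1 PS=0]
  L1: frame=0x38 idx=19 entry=0x3C007 [P=1 RW=1 US=1 PS=0]
  L2: frame=0x3C idx=0 entry=0x3F007 [P=1 RW=1 US=1 PS=0]
  → PA=0x3F873  (3 entries read)
#2 VA=0x383C1EAA3 (w,user):
  L0: frame=0x30 idx=14 entry=0x40007 [P=1 RW=1 US=1 PS=0]
  L1: frame=0x40 idx=30 entry=0x42007 [P=1 RW=1 US=1 PS=0]
  L2: frame=0x42 idx=30 entry=0x45007 [P=1 RW=1 US=1 PS=0]
  → PA=0x45AA3  (3 entries read)
#3 VA=0x20360FA18 (r,kernel):
  L0: frame=0x30 idx=8 entry=0x47007 [P=1 RW=1 US=1 PS=0]
  L1: frame=0x47 idx=27 entry=0x4B007 [P=1 RW=1 US=1 PS=0]
  L2: frame=0x4B idx=15 entry=0x4E007 [P=1 RW=1 US=1 PS=0]
  → PA=0x4EA18  (3 entries read)
#4 VA=0x30381D9E3 (w,kernel):
  L0: frame=0x30 idx=12 entry=0x4F007 [P=1 RW=1 US=1 PS=0]
  L1: frame=0x4F idx=28 entry=0x51007 [P=1 RW=1 US=1 PS=0]
  L2: frame=0x51 idx=29 entry=0x55007 [P=1 RW=1 US=1 PS=0]
  → PA=0x559E3  (3 entries read)

TLB: [["0x20360F", "0x4E"], ["0x30381D", "0x55"]]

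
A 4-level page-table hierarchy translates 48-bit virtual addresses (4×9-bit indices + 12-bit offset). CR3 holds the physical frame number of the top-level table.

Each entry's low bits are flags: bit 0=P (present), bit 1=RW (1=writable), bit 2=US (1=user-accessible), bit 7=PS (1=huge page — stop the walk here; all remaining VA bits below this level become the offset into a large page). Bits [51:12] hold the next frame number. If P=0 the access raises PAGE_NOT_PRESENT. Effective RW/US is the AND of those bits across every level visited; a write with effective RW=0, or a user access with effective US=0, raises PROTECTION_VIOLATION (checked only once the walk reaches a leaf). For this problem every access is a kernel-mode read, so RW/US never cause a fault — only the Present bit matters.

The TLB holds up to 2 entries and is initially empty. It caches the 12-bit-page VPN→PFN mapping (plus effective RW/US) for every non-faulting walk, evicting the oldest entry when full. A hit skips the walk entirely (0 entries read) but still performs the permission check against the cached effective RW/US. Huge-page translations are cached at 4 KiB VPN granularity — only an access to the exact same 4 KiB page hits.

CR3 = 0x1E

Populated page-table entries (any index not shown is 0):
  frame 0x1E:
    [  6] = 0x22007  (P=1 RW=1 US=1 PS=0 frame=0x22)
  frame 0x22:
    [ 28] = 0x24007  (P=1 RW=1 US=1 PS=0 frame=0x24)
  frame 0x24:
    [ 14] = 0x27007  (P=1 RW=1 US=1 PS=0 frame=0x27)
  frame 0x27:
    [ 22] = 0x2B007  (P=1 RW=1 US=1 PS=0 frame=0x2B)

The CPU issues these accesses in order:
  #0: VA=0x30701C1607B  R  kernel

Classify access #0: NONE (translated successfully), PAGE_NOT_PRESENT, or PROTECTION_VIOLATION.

Per-access translation:
#0 VA=0x30701C1607B (r,kernel):
  [0] read 0x1E idx=6: raw=0x22007 flags P=1 W=1 U=1 S=0
  [1] read 0x22 idx=28: raw=0x24007 flags P=1 W=1 U=1 S=0
  [2] read 0x24 idx=14: raw=0x27007 flags P=1 W=1 U=1 S=0
  [3] read 0x27 idx=22: raw=0x2B007 flags P=1 W=1 U=1 S=0
  → PA=0x2B07B  (4 entries read)

Access #0 fault: NONE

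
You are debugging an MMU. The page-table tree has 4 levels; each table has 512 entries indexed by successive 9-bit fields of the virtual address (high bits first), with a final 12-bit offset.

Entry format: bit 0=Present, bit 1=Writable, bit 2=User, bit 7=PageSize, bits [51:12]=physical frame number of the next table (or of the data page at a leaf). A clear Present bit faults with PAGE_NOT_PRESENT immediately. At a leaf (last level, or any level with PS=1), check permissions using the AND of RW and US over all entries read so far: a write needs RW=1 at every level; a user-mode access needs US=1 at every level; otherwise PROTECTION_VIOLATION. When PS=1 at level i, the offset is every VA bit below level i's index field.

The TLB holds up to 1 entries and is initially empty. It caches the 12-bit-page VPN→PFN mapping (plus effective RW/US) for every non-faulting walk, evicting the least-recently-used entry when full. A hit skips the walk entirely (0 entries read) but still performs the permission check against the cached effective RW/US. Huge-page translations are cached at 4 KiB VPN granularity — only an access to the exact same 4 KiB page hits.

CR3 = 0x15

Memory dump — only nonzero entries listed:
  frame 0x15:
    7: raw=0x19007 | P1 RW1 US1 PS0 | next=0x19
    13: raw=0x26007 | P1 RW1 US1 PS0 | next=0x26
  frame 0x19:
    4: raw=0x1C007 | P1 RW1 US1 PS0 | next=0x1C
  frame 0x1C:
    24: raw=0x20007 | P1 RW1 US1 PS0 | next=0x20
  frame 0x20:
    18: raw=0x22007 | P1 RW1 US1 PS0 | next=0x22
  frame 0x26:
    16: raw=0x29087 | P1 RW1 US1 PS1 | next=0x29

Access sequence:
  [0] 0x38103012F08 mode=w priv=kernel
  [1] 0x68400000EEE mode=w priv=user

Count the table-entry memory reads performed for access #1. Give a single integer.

Walk each access:
#0 VA=0x38103012F08 (w,kernel):
  L0 @0x15[7] → 0x19007  P=1,RW=1,US=1,PS=0
  L1 @0x19[4] → 0x1C007  P=1,RW=1,US=1,PS=0
  L2 @0x1C[24] → 0x20007  P=1,RW=1,US=1,PS=0
  L3 @0x20[18] → 0x22007  P=1,RW=1,US=1,PS=0
  → PA=0x22F08  (4 entries read)
#1 VA=0x68400000EEE (w,user):
  L0 @0x15[13] → 0x26007  P=1,RW=1,US=1,PS=0
  L1 @0x26[16] → 0x29087  P=1,RW=1,US=1,PS=1
  → PA=0x29EEE (huge @L1)  (2 entries read)

Entries read for #1: 2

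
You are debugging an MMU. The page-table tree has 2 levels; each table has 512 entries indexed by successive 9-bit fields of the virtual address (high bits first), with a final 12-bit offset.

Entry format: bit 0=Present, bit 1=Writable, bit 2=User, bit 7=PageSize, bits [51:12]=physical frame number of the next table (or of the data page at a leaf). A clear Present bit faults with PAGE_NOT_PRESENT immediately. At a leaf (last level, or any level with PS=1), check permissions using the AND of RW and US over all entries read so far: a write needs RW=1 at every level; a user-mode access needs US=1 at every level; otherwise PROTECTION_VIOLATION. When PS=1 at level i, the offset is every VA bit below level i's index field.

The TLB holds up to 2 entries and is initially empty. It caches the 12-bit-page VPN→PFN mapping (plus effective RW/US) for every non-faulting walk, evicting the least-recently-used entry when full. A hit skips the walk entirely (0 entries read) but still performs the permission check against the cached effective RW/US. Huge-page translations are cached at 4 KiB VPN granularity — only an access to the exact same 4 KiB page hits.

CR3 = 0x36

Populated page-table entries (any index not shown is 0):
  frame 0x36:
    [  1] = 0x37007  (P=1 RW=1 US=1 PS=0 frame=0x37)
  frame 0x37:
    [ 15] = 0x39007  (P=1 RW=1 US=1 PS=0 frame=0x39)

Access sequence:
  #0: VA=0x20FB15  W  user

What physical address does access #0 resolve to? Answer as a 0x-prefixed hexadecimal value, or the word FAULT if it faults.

Trace:
#0 VA=0x20FB15 (w,user):
  L0: frame=0x36 idx=1 entry=0x37007 [P=1 RW=1 US=1 PS=0]
  L1: frame=0x37 idx=15 entry=0x39007 [P=1 RW=1 US=1 PS=0]
  → PA=0x39B15  (2 entries read)

Access #0 PA: 0x39B15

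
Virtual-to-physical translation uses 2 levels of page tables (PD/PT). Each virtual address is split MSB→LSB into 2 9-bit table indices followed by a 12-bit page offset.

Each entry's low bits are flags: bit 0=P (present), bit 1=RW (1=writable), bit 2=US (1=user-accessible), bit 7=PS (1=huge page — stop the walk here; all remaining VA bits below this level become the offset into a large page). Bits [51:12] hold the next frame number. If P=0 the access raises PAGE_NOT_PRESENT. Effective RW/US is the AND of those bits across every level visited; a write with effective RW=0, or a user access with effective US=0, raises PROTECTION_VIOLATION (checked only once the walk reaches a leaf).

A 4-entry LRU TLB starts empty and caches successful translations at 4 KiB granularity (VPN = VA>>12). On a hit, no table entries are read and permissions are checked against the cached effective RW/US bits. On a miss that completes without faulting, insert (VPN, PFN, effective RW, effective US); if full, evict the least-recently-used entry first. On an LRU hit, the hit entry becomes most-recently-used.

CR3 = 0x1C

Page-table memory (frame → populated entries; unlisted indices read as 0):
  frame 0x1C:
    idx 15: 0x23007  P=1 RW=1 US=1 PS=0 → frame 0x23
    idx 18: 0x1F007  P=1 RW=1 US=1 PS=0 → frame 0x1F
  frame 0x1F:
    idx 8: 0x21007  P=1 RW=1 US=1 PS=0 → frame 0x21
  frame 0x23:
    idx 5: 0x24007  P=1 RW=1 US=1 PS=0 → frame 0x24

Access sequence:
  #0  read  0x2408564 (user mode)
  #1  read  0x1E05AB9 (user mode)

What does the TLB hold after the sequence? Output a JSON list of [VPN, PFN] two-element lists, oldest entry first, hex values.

Per-access translation:
#0 VA=0x2408564 (r,user):
  L0: frame=0x1C idx=18 entry=0x1F007 [P=1 RW=1 US=1 PS=0]
  L1: frame=0x1F idx=8 entry=0x21007 [P=1 RW=1 US=1 PS=0]
  ✓ 0x21564  — 2 lookups
#1 VA=0x1E05AB9 (r,user):
  L0: frame=0x1C idx=15 entry=0x23007 [P=1 RW=1 US=1 PS=0]
  L1: frame=0x23 idx=5 entry=0x24007 [P=1 RW=1 US=1 PS=0]
  ✓ 0x24AB9  — 2 lookups

TLB: [["0x2408", "0x21"], ["0x1E05", "0x24"]]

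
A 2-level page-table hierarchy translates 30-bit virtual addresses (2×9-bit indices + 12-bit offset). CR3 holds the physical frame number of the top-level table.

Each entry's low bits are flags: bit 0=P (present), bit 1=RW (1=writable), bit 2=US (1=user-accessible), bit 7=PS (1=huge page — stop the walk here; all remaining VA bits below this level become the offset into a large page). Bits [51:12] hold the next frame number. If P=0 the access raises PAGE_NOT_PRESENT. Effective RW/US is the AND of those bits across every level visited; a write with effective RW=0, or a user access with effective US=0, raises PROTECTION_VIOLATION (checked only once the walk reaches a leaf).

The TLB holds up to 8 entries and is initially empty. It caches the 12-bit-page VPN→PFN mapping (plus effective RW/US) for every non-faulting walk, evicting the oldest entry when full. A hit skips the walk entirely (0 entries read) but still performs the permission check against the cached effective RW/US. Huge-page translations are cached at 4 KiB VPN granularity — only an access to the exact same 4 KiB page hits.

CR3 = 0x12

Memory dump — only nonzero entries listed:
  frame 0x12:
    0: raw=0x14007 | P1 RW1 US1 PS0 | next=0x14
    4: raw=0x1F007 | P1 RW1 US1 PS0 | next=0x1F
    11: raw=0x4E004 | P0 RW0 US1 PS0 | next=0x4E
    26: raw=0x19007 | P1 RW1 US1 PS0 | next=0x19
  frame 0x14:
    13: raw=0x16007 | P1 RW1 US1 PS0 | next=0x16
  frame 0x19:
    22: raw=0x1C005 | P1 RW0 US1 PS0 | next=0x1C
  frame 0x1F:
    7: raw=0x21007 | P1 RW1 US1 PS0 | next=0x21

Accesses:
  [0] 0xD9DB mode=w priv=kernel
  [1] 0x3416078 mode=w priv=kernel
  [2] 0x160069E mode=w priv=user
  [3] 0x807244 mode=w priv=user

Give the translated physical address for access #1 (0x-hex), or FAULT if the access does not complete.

Per-access translation:
#0 VA=0xD9DB (w,kernel):
  L0: frame=0x12 idx=0 entry=0x14007 [P=1 RW=1 US=1 PS=0]
  L1: frame=0x14 idx=13 entry=0x16007 [P=1 RW=1 US=1 PS=0]
  ✓ 0x169DB  — 2 lookups
#1 VA=0x3416078 (w,kernel):
  L0: frame=0x12 idx=26 entry=0x19007 [P=1 RW=1 US=1 PS=0]
  L1: frame=0x19 idx=22 entry=0x1C005 [P=1 RW=0 US=1 PS=0]
  ✗ PROTECTION_VIOLATION  [2 reads]
#2 VA=0x160069E (w,user):
  L0: frame=0x12 idx=11 entry=0x4E004 [P=0 RW=0 US=1 PS=0]
  ✗ PAGE_NOT_PRESENT  [1 reads]
#3 VA=0x807244 (w,user):
  L0: frame=0x12 idx=4 entry=0x1F007 [P=1 RW=1 US=1 PS=0]
  L1: frame=0x1F idx=7 entry=0x21007 [P=1 RW=1 US=1 PS=0]
  ✓ 0x21244  — 2 lookups

Access #1 PA: FAULT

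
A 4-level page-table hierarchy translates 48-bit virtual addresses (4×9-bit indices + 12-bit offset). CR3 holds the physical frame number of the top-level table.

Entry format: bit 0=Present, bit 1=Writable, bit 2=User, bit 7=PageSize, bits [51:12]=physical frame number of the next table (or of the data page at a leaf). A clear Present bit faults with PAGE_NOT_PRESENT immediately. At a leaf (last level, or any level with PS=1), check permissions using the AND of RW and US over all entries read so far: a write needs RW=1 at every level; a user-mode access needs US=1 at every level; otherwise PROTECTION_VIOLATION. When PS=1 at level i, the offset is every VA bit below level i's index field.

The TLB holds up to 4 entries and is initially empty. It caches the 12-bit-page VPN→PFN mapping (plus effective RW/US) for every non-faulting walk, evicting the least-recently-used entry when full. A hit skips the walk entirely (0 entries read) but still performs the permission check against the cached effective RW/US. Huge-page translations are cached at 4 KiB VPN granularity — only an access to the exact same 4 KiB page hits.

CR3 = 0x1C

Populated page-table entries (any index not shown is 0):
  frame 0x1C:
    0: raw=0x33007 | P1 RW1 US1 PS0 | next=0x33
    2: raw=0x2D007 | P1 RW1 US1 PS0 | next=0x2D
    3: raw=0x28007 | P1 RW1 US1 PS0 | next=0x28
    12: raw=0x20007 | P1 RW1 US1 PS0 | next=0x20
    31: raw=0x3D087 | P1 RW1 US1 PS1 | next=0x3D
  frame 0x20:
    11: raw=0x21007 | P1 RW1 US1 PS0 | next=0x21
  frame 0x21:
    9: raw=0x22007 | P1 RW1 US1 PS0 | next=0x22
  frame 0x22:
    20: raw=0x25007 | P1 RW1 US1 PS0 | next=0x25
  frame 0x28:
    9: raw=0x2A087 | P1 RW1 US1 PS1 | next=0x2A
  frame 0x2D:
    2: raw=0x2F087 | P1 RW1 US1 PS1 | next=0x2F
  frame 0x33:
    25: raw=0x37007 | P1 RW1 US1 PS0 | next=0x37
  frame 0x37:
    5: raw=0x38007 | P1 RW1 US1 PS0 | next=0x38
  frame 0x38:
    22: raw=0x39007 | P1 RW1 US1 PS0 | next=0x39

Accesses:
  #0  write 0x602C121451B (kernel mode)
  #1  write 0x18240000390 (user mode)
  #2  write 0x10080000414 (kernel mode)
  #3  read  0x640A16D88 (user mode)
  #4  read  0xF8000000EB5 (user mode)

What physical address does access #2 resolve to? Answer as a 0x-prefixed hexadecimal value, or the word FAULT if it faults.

Per-access translation:
#0 VA=0x602C121451B (w,kernel):
  L0: frame=0x1C idx=12 entry=0x20007 [P=1 RW=1 US=1 PS=0]
  L1: frame=0x20 idx=11 entry=0x21007 [P=1 RW=1 US=1 PS=0]
  L2: frame=0x21 idx=9 entry=0x22007 [P=1 RW=1 US=1 PS=0]
  L3: frame=0x22 idx=20 entry=0x25007 [P=1 RW=1 US=1 PS=0]
  ✓ 0x2551B  — 4 lookups
#1 VA=0x18240000390 (w,user):
  L0: frame=0x1C idx=3 entry=0x28007 [P=1 RW=1 US=1 PS=0]
  L1: frame=0x28 idx=9 entry=0x2A087 [P=1 RW=1 US=1 PS=1]
  ✓ 0x2A390 (huge @L1)  — 2 lookups
#2 VA=0x10080000414 (w,kernel):
  L0: frame=0x1C idx=2 entry=0x2D007 [P=1 RW=1 US=1 PS=0]
  L1: frame=0x2D idx=2 entry=0x2F087 [P=1 RW=1 US=1 PS=1]
  ✓ 0x2F414 (huge @L1)  — 2 lookups
#3 VA=0x640A16D88 (r,user):
  L0: frame=0x1C idx=0 entry=0x33007 [P=1 RW=1 US=1 PS=0]
  L1: frame=0x33 idx=25 entry=0x37007 [P=1 RW=1 US=1 PS=0]
  L2: frame=0x37 idx=5 entry=0x38007 [P=1 RW=1 US=1 PS=0]
  L3: frame=0x38 idx=22 entry=0x39007 [P=1 RW=1 US=1 PS=0]
  ✓ 0x39D88  — 4 lookups
#4 VA=0xF8000000EB5 (r,user):
  L0: frame=0x1C idx=31 entry=0x3D087 [P=1 RW=1 US=1 PS=1]
  ✓ 0x3DEB5 (huge @L0)  — 1 lookups

Access #2 PA: 0x2F414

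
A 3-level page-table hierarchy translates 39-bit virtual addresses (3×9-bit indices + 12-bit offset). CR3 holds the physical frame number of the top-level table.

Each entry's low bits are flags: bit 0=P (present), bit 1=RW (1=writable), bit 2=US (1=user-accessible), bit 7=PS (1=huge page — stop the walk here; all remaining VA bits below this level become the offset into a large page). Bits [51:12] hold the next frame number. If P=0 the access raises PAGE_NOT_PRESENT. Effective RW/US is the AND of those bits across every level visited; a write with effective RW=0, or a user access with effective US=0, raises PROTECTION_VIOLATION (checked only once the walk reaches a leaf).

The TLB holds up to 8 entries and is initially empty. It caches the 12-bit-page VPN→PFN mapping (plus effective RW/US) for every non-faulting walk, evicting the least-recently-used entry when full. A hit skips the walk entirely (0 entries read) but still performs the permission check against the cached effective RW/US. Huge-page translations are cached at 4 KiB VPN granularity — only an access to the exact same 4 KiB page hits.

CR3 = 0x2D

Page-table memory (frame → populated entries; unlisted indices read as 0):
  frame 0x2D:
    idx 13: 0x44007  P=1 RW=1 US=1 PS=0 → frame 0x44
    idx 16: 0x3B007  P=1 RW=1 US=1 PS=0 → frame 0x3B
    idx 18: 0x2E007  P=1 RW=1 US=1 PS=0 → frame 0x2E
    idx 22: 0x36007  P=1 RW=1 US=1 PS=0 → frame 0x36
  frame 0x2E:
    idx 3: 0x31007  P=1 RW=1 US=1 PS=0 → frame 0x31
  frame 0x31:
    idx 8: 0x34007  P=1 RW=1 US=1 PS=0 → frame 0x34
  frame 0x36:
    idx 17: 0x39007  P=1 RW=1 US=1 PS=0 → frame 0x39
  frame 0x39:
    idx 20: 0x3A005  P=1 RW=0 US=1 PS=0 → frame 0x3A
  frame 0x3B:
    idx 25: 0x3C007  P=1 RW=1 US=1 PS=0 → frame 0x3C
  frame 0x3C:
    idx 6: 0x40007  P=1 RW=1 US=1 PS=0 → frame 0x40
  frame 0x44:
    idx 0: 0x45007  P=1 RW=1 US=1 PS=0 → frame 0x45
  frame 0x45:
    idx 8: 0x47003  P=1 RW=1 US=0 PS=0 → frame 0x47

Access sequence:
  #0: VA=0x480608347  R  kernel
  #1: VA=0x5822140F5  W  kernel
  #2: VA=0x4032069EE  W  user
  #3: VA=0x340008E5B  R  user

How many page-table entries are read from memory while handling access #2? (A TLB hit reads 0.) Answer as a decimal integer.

Per-access translation:
#0 VA=0x480608347 (r,kernel):
  L0: frame=0x2D idx=18 entry=0x2E007 [P=1 RW=1 US=1 PS=0]
  L1: frame=0x2E idx=3 entry=0x31007 [P=1 RW=1 US=1 PS=0]
  L2: frame=0x31 idx=8 entry=0x34007 [P=1 RW=1 US=1 PS=0]
  → PA=0x34347  (3 entries read)
#1 VA=0x5822140F5 (w,kernel):
  L0: frame=0x2D idx=22 entry=0x36007 [P=1 RW=1 US=1 PS=0]
  L1: frame=0x36 idx=17 entry=0x39007 [P=1 RW=1 US=1 PS=0]
  L2: frame=0x39 idx=20 entry=0x3A005 [P=1 RW=0 US=1 PS=0]
  → PROTECTION_VIOLATION  (3 entries read)
#2 VA=0x4032069EE (w,user):
  L0: frame=0x2D idx=16 entry=0x3B007 [P=1 RW=1 US=1 PS=0]
  L1: frame=0x3B idx=25 entry=0x3C007 [P=1 RW=1 US=1 PS=0]
  L2: frame=0x3C idx=6 entry=0x40007 [P=1 RW=1 US=1 PS=0]
  → PA=0x409EE  (3 entries read)
#3 VA=0x340008E5B (r,user):
  L0: frame=0x2D idx=13 entry=0x44007 [P=1 RW=1 US=1 PS=0]
  L1: frame=0x44 idx=0 entry=0x45007 [P=1 RW=1 US=1 PS=0]
  L2: frame=0x45 idx=8 entry=0x47003 [P=1 RW=1 US=0 PS=0]
  → PROTECTION_VIOLATION  (3 entries read)

Entries read for #2: 3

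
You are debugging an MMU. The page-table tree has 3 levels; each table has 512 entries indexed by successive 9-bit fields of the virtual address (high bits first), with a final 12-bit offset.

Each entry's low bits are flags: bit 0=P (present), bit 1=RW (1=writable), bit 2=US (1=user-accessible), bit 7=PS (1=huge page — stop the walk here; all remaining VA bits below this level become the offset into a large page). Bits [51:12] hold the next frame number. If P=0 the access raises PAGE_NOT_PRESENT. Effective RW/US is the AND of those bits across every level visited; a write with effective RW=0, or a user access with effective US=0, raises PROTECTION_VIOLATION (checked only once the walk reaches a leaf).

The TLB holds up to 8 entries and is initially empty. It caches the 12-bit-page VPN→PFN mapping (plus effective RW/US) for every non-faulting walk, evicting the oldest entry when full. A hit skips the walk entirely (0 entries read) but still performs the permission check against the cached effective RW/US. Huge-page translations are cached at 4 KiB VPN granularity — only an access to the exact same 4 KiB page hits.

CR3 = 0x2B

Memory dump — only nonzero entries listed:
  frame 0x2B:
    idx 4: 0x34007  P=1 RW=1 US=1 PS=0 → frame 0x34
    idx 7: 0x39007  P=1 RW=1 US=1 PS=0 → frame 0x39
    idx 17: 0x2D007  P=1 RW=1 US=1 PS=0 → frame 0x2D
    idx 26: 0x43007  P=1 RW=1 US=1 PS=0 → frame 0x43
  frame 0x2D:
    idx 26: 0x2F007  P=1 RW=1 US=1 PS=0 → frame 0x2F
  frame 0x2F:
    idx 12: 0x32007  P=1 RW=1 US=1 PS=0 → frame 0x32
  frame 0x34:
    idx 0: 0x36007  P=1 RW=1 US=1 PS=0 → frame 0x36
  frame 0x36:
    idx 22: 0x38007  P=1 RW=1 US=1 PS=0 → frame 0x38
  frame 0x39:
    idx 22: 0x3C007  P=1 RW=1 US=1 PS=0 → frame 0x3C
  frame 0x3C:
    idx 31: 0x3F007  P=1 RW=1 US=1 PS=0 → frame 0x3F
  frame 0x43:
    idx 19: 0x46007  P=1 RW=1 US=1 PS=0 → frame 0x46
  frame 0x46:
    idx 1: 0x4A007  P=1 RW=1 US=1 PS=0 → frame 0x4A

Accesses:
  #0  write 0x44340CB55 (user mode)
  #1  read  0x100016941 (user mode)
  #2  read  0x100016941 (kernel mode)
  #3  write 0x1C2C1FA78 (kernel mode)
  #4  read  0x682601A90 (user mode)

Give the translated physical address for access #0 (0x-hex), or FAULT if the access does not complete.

Per-access translation:
#0 VA=0x44340CB55 (w,user):
  lvl0: tbl 0x2B, slot 17 ⇒ 0x2D007 (P1/RW1/US1/PS0)
  lvl1: tbl 0x2D, slot 26 ⇒ 0x2F007 (P1/RW1/US1/PS0)
  lvl2: tbl 0x2F, slot 12 ⇒ 0x32007 (P1/RW1/US1/PS0)
  → PA=0x32B55  (3 entries read)
#1 VA=0x100016941 (r,user):
  lvl0: tbl 0x2B, slot 4 ⇒ 0x34007 (P1/RW1/US1/PS0)
  lvl1: tbl 0x34, slot 0 ⇒ 0x36007 (P1/RW1/US1/PS0)
  lvl2: tbl 0x36, slot 22 ⇒ 0x38007 (P1/RW1/US1/PS0)
  → PA=0x38941  (3 entries read)
#2 VA=0x100016941 (r,kernel):
  TLB hit vpn=0x100016 → PA=0x38941
#3 VA=0x1C2C1FA78 (w,kernel):
  lvl0: tbl 0x2B, slot 7 ⇒ 0x39007 (P1/RW1/US1/PS0)
  lvl1: tbl 0x39, slot 22 ⇒ 0x3C007 (P1/RW1/US1/PS0)
  lvl2: tbl 0x3C, slot 31 ⇒ 0x3F007 (P1/RW1/US1/PS0)
  → PA=0x3FA78  (3 entries read)
#4 VA=0x682601A90 (r,user):
  lvl0: tbl 0x2B, slot 26 ⇒ 0x43007 (P1/RW1/US1/PS0)
  lvl1: tbl 0x43, slot 19 ⇒ 0x46007 (P1/RW1/US1/PS0)
  lvl2: tbl 0x46, slot 1 ⇒ 0x4A007 (P1/RW1/US1/PS0)
  → PA=0x4AA90  (3 entries read)

Access #0 PA: 0x32B55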